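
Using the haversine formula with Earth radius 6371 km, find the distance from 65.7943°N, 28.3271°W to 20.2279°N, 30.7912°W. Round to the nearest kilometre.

Δλ = -30.7912 − -28.3271 = -2.4641°.
Δφ = 20.2279 − 65.7943 = -45.5664°.
a = sin²(Δφ/2) + cos φ₁ · cos φ₂ · sin²(Δλ/2) = 0.150137.
c = 2·atan2(√a, √(1−a)) = 0.79578 rad → d = 6371·c ≈ 5069.93 km.

5070 km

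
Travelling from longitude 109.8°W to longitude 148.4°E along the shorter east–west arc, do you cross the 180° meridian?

Naïve |148.4 − -109.8| = 258.2° > 180°, so the shorter arc goes the other way round — across 180°.
Signed shortest Δλ = ((148.4 − -109.8 + 180) mod 360) − 180 = -101.8°.
Going west by 101.8° from -109.8° passes through 180° before reaching +148.4°.

Yes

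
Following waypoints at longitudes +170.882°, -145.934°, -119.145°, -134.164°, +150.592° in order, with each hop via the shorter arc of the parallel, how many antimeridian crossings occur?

Leg 1: +170.882° → -145.934°, shortest Δλ = 43.184° (east) — crosses 180°.
Leg 2: -145.934° → -119.145°, shortest Δλ = 26.789° (east) — does not cross 180°.
Leg 3: -119.145° → -134.164°, shortest Δλ = -15.019° (west) — does not cross 180°.
Leg 4: -134.164° → +150.592°, shortest Δλ = -75.244° (west) — crosses 180°.
Total crossings: 2.

2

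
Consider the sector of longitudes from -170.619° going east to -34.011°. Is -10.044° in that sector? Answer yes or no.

Band width going east from -170.619° to -34.011°: ((-34.011 − -170.619) mod 360) = 136.608°.
Offset of -10.044° east of the west edge: ((-10.044 − -170.619) mod 360) = 160.575°.
160.575° > 136.608° ⇒ outside.

No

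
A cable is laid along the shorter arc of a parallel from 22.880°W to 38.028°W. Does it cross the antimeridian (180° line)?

No

Signed shortest Δλ = ((-38.028 − -22.880 + 180) mod 360) − 180 = -15.148°.
Going west by 15.148° from -22.880° reaches -38.028° without touching 180°.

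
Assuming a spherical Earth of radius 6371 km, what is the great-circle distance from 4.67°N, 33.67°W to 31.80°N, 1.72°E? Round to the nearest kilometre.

4762 km

Δλ = 1.72 − -33.67 = 35.39°.
Δφ = 31.80 − 4.67 = 27.13°.
a = sin²(Δφ/2) + cos φ₁ · cos φ₂ · sin²(Δλ/2) = 0.133270.
c = 2·atan2(√a, √(1−a)) = 0.74740 rad → d = 6371·c ≈ 4761.67 km.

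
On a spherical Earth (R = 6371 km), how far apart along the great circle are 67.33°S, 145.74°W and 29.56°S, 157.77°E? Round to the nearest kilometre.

5580 km

Δλ = 157.77 − -145.74 = 303.51°; wrapped into (−180°, 180°]: -56.49°.
Δφ = -29.56 − -67.33 = 37.77°.
a = sin²(Δφ/2) + cos φ₁ · cos φ₂ · sin²(Δλ/2) = 0.179846.
c = 2·atan2(√a, √(1−a)) = 0.87590 rad → d = 6371·c ≈ 5580.33 km.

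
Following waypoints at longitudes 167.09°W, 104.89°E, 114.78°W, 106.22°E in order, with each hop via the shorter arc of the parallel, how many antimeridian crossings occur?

Leg 1: -167.09° → +104.89°, shortest Δλ = -88.02° (west) — crosses 180°.
Leg 2: +104.89° → -114.78°, shortest Δλ = 140.33° (east) — crosses 180°.
Leg 3: -114.78° → +106.22°, shortest Δλ = -139.0° (west) — crosses 180°.
Total crossings: 3.

3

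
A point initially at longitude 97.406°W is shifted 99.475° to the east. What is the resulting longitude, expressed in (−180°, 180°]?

2.069°E

Start at -97.406°; shift +99.475° → +2.069°.
+2.069° already lies in (−180°, 180°].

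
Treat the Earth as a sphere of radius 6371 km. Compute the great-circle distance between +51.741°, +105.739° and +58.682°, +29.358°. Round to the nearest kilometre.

4637 km

Δλ = 29.358 − 105.739 = -76.381°.
Δφ = 58.682 − 51.741 = 6.941°.
a = sin²(Δφ/2) + cos φ₁ · cos φ₂ · sin²(Δλ/2) = 0.126702.
c = 2·atan2(√a, √(1−a)) = 0.72786 rad → d = 6371·c ≈ 4637.23 km.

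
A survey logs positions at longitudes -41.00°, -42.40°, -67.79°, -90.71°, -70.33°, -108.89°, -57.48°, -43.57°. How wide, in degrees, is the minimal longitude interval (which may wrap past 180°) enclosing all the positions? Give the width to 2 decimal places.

Sort the longitudes: -108.89°, -90.71°, -70.33°, -67.79°, -57.48°, -43.57°, -42.40°, -41.00°.
Eastward gaps between consecutive values (wrapping around): 18.18°, 20.38°, 2.54°, 10.31°, 13.91°, 1.17°, 1.40°, 292.11°.
Largest gap = 292.11° ⇒ minimal covering band is its complement: 360° − 292.11° = 67.89°.
Band runs from -108.89° eastward to -41.00°.

67.89°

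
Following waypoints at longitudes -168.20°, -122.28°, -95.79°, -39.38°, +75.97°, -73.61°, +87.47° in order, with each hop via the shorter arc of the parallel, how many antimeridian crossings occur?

Leg 1: -168.20° → -122.28°, shortest Δλ = 45.92° (east) — does not cross 180°.
Leg 2: -122.28° → -95.79°, shortest Δλ = 26.49° (east) — does not cross 180°.
Leg 3: -95.79° → -39.38°, shortest Δλ = 56.41° (east) — does not cross 180°.
Leg 4: -39.38° → +75.97°, shortest Δλ = 115.35° (east) — does not cross 180°.
Leg 5: +75.97° → -73.61°, shortest Δλ = -149.58° (west) — does not cross 180°.
Leg 6: -73.61° → +87.47°, shortest Δλ = 161.08° (east) — does not cross 180°.
Total crossings: 0.

0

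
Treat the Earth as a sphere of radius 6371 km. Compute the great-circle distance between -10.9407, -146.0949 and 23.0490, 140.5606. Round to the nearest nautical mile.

Δλ = 140.5606 − -146.0949 = 286.6555°; wrapped into (−180°, 180°]: -73.3445°.
Δφ = 23.0490 − -10.9407 = 33.9897°.
a = sin²(Δφ/2) + cos φ₁ · cos φ₂ · sin²(Δλ/2) = 0.407682.
c = 2·atan2(√a, √(1−a)) = 1.38510 rad → d = 6371·c ≈ 8824.45 km ≈ 4764.82 nmi.

4765 nmi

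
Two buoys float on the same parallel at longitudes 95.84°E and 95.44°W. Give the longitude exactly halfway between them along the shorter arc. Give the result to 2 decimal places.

179.80°W

Signed shortest Δλ from +95.84° to -95.44° is +168.72°.
Midpoint longitude = +95.84° + (+168.72°)/2 = +95.84° + 84.36° = +180.20°.
Normalise into (−180°, 180°]: -179.80°.
(The naïve average (+95.84 + -95.44)/2 = 0.2° is on the wrong side of the globe.)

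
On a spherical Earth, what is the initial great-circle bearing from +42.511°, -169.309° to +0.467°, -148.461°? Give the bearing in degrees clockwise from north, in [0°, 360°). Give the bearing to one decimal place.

Δλ = -148.461 − -169.309 = 20.848°.
θ = atan2( sin Δλ · cos φ₂ , cos φ₁ · sin φ₂ − sin φ₁ · cos φ₂ · cos Δλ )
  = atan2(0.35588, -0.62546) = 150.361° → normalised to [0°, 360°): 150.361°.

150.4°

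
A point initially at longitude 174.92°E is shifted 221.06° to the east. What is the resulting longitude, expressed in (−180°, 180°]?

Start at +174.92°; shift +221.06° → +395.98°.
+395.98° lies outside (−180°, 180°]; subtract 360° → +35.98°.

35.98°E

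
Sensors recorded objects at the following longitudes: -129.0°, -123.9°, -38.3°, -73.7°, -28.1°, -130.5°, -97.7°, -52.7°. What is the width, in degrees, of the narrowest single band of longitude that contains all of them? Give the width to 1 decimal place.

Sort the longitudes: -130.5°, -129.0°, -123.9°, -97.7°, -73.7°, -52.7°, -38.3°, -28.1°.
Eastward gaps between consecutive values (wrapping around): 1.5°, 5.1°, 26.2°, 24.0°, 21.0°, 14.4°, 10.2°, 257.6°.
Largest gap = 257.6° ⇒ minimal covering band is its complement: 360° − 257.6° = 102.4°.
Band runs from -130.5° eastward to -28.1°.

102.4°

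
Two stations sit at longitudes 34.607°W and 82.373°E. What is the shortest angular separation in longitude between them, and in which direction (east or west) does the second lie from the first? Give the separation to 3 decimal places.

116.980° east

Raw difference: 82.373 − -34.607 = 116.98°.
Normalise into (−180°, 180°]: 116.98° stays 116.98°.
Positive ⇒ the second point lies to the east; separation 116.980°.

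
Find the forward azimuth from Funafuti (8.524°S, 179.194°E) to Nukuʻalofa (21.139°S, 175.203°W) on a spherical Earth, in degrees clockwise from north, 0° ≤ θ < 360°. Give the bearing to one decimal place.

Δλ = -175.203 − 179.194 = -354.397°; wrapped into (−180°, 180°]: 5.603°.
θ = atan2( sin Δλ · cos φ₂ , cos φ₁ · sin φ₂ − sin φ₁ · cos φ₂ · cos Δλ )
  = atan2(0.09106, -0.21906) = 157.427° → normalised to [0°, 360°): 157.427°.

157.4°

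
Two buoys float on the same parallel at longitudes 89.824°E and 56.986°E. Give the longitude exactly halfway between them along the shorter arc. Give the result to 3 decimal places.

Signed shortest Δλ from +89.824° to +56.986° is -32.838°.
Midpoint longitude = +89.824° + (-32.838°)/2 = +89.824° − 16.419° = +73.405°.

73.405°E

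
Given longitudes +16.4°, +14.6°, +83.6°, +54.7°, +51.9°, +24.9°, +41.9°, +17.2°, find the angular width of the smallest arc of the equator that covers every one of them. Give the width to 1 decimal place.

69.0°

Sort the longitudes: +14.6°, +16.4°, +17.2°, +24.9°, +41.9°, +51.9°, +54.7°, +83.6°.
Eastward gaps between consecutive values (wrapping around): 1.8°, 0.8°, 7.7°, 17.0°, 10.0°, 2.8°, 28.9°, 291.0°.
Largest gap = 291.0° ⇒ minimal covering band is its complement: 360° − 291.0° = 69.0°.
Band runs from +14.6° eastward to +83.6°.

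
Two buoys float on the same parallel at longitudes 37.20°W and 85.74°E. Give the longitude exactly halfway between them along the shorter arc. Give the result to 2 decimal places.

Signed shortest Δλ from -37.20° to +85.74° is +122.94°.
Midpoint longitude = -37.20° + (+122.94°)/2 = -37.20° + 61.47° = +24.27°.

24.27°E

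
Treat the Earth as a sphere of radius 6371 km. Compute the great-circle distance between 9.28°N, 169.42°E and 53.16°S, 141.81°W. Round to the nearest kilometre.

Δλ = -141.81 − 169.42 = -311.23°; wrapped into (−180°, 180°]: 48.77°.
Δφ = -53.16 − 9.28 = -62.44°.
a = sin²(Δφ/2) + cos φ₁ · cos φ₂ · sin²(Δλ/2) = 0.369528.
c = 2·atan2(√a, √(1−a)) = 1.30680 rad → d = 6371·c ≈ 8325.59 km.

8326 km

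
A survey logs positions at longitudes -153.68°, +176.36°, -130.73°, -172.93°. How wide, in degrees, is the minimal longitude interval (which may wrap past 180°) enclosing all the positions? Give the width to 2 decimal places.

52.91°

Sort the longitudes: -172.93°, -153.68°, -130.73°, +176.36°.
Eastward gaps between consecutive values (wrapping around): 19.25°, 22.95°, 307.09°, 10.71°.
Largest gap = 307.09° ⇒ minimal covering band is its complement: 360° − 307.09° = 52.91°.
Band runs from +176.36° eastward to -130.73°, crossing the antimeridian.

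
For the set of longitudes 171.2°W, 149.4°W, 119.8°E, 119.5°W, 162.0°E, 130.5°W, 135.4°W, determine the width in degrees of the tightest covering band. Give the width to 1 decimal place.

120.7°

Sort the longitudes: -171.2°, -149.4°, -135.4°, -130.5°, -119.5°, +119.8°, +162.0°.
Eastward gaps between consecutive values (wrapping around): 21.8°, 14.0°, 4.9°, 11.0°, 239.3°, 42.2°, 26.8°.
Largest gap = 239.3° ⇒ minimal covering band is its complement: 360° − 239.3° = 120.7°.
Band runs from +119.8° eastward to -119.5°, crossing the antimeridian.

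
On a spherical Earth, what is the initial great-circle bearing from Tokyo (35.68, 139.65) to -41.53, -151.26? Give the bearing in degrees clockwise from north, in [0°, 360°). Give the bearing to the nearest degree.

Δλ = -151.26 − 139.65 = -290.91°; wrapped into (−180°, 180°]: 69.09°.
θ = atan2( sin Δλ · cos φ₂ , cos φ₁ · sin φ₂ − sin φ₁ · cos φ₂ · cos Δλ )
  = atan2(0.69931, -0.69439) = 134.798° → normalised to [0°, 360°): 134.798°.

135°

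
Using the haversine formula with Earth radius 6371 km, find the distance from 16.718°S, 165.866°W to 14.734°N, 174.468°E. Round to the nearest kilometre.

4110 km

Δλ = 174.468 − -165.866 = 340.334°; wrapped into (−180°, 180°]: -19.666°.
Δφ = 14.734 − -16.718 = 31.452°.
a = sin²(Δφ/2) + cos φ₁ · cos φ₂ · sin²(Δλ/2) = 0.100475.
c = 2·atan2(√a, √(1−a)) = 0.64508 rad → d = 6371·c ≈ 4109.82 km.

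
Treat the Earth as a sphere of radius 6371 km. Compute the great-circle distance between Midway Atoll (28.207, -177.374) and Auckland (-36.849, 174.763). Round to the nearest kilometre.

Δλ = 174.763 − -177.374 = 352.137°; wrapped into (−180°, 180°]: -7.863°.
Δφ = -36.849 − 28.207 = -65.056°.
a = sin²(Δφ/2) + cos φ₁ · cos φ₂ · sin²(Δλ/2) = 0.292449.
c = 2·atan2(√a, √(1−a)) = 1.14274 rad → d = 6371·c ≈ 7280.41 km.

7280 km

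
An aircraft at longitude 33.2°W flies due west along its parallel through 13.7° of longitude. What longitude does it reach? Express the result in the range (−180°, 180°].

Start at -33.2°; shift −13.7° → -46.9°.
-46.9° already lies in (−180°, 180°].

46.9°W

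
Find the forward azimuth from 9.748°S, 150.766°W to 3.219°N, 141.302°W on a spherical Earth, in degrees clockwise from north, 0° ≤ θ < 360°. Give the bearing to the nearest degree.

36°

Δλ = -141.302 − -150.766 = 9.464°.
θ = atan2( sin Δλ · cos φ₂ , cos φ₁ · sin φ₂ − sin φ₁ · cos φ₂ · cos Δλ )
  = atan2(0.16417, 0.22209) = 36.472° → normalised to [0°, 360°): 36.472°.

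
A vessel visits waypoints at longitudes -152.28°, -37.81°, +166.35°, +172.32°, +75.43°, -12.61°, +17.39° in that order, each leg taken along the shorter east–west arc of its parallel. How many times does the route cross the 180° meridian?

1

Leg 1: -152.28° → -37.81°, shortest Δλ = 114.47° (east) — does not cross 180°.
Leg 2: -37.81° → +166.35°, shortest Δλ = -155.84° (west) — crosses 180°.
Leg 3: +166.35° → +172.32°, shortest Δλ = 5.97° (east) — does not cross 180°.
Leg 4: +172.32° → +75.43°, shortest Δλ = -96.89° (west) — does not cross 180°.
Leg 5: +75.43° → -12.61°, shortest Δλ = -88.04° (west) — does not cross 180°.
Leg 6: -12.61° → +17.39°, shortest Δλ = 30.0° (east) — does not cross 180°.
Total crossings: 1.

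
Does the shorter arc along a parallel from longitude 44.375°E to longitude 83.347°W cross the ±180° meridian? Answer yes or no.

Signed shortest Δλ = ((-83.347 − 44.375 + 180) mod 360) − 180 = -127.722°.
Going west by 127.722° from +44.375° reaches -83.347° without touching 180°.

No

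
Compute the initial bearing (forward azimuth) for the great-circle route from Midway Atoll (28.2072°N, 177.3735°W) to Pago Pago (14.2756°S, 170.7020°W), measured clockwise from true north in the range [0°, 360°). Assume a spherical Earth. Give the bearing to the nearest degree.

170°

Δλ = -170.7020 − -177.3735 = 6.6715°.
θ = atan2( sin Δλ · cos φ₂ , cos φ₁ · sin φ₂ − sin φ₁ · cos φ₂ · cos Δλ )
  = atan2(0.11259, -0.67227) = 170.493° → normalised to [0°, 360°): 170.493°.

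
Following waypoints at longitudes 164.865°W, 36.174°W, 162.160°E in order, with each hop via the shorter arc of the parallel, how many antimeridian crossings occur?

1

Leg 1: -164.865° → -36.174°, shortest Δλ = 128.691° (east) — does not cross 180°.
Leg 2: -36.174° → +162.160°, shortest Δλ = -161.666° (west) — crosses 180°.
Total crossings: 1.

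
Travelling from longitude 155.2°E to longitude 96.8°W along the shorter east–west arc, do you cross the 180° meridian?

Yes

Naïve |-96.8 − 155.2| = 252.0° > 180°, so the shorter arc goes the other way round — across 180°.
Signed shortest Δλ = ((-96.8 − 155.2 + 180) mod 360) − 180 = 108.0°.
Going east by 108.0° from +155.2° passes through 180° before reaching -96.8°.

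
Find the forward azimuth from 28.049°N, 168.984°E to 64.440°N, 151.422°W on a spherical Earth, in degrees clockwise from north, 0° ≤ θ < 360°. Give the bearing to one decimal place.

Δλ = -151.422 − 168.984 = -320.406°; wrapped into (−180°, 180°]: 39.594°.
θ = atan2( sin Δλ · cos φ₂ , cos φ₁ · sin φ₂ − sin φ₁ · cos φ₂ · cos Δλ )
  = atan2(0.27499, 0.63984) = 23.257° → normalised to [0°, 360°): 23.257°.

23.3°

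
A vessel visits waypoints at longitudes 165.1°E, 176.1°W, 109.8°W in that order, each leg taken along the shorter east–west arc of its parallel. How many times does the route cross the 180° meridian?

1

Leg 1: +165.1° → -176.1°, shortest Δλ = 18.8° (east) — crosses 180°.
Leg 2: -176.1° → -109.8°, shortest Δλ = 66.3° (east) — does not cross 180°.
Total crossings: 1.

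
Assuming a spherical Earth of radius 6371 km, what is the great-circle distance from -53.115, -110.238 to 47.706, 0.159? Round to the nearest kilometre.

15244 km

Δλ = 0.159 − -110.238 = 110.397°.
Δφ = 47.706 − -53.115 = 100.821°.
a = sin²(Δφ/2) + cos φ₁ · cos φ₂ · sin²(Δλ/2) = 0.866207.
c = 2·atan2(√a, √(1−a)) = 2.39266 rad → d = 6371·c ≈ 15243.62 km.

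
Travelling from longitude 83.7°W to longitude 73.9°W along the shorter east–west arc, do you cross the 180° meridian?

Signed shortest Δλ = ((-73.9 − -83.7 + 180) mod 360) − 180 = 9.8°.
Going east by 9.8° from -83.7° reaches -73.9° without touching 180°.

No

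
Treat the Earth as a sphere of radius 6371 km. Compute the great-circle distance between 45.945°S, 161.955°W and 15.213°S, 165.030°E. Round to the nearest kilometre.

4593 km

Δλ = 165.030 − -161.955 = 326.985°; wrapped into (−180°, 180°]: -33.015°.
Δφ = -15.213 − -45.945 = 30.732°.
a = sin²(Δφ/2) + cos φ₁ · cos φ₂ · sin²(Δλ/2) = 0.124389.
c = 2·atan2(√a, √(1−a)) = 0.72088 rad → d = 6371·c ≈ 4592.75 km.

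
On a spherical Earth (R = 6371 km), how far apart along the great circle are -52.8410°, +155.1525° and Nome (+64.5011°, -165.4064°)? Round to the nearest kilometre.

13480 km

Δλ = -165.4064 − 155.1525 = -320.5589°; wrapped into (−180°, 180°]: 39.4411°.
Δφ = 64.5011 − -52.8410 = 117.3421°.
a = sin²(Δφ/2) + cos φ₁ · cos φ₂ · sin²(Δλ/2) = 0.759259.
c = 2·atan2(√a, √(1−a)) = 2.11591 rad → d = 6371·c ≈ 13480.48 km.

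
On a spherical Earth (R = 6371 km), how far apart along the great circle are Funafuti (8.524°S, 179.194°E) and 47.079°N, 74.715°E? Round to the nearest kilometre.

11795 km

Δλ = 74.715 − 179.194 = -104.479°.
Δφ = 47.079 − -8.524 = 55.603°.
a = sin²(Δφ/2) + cos φ₁ · cos φ₂ · sin²(Δλ/2) = 0.638463.
c = 2·atan2(√a, √(1−a)) = 1.85139 rad → d = 6371·c ≈ 11795.21 km.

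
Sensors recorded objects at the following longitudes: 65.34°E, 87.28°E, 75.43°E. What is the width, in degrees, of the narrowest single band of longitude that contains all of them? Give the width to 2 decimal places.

Sort the longitudes: +65.34°, +75.43°, +87.28°.
Eastward gaps between consecutive values (wrapping around): 10.09°, 11.85°, 338.06°.
Largest gap = 338.06° ⇒ minimal covering band is its complement: 360° − 338.06° = 21.94°.
Band runs from +65.34° eastward to +87.28°.

21.94°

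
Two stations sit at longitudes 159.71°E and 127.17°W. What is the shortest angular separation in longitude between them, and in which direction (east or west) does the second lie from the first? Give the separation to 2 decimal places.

Raw difference: -127.17 − 159.71 = -286.88°.
Normalise into (−180°, 180°]: -286.88° + 360° = 73.12°.
Positive ⇒ the second point lies to the east; separation 73.12°.

73.12° east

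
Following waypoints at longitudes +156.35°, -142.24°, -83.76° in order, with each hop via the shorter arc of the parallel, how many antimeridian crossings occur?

Leg 1: +156.35° → -142.24°, shortest Δλ = 61.41° (east) — crosses 180°.
Leg 2: -142.24° → -83.76°, shortest Δλ = 58.48° (east) — does not cross 180°.
Total crossings: 1.

1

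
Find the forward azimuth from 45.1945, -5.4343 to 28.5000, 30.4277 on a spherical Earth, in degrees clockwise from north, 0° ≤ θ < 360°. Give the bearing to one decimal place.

Δλ = 30.4277 − -5.4343 = 35.8620°.
θ = atan2( sin Δλ · cos φ₂ , cos φ₁ · sin φ₂ − sin φ₁ · cos φ₂ · cos Δλ )
  = atan2(0.51484, -0.16907) = 108.180° → normalised to [0°, 360°): 108.180°.

108.2°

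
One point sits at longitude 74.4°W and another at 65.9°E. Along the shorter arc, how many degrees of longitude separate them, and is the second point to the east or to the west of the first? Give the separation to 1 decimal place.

Raw difference: 65.9 − -74.4 = 140.3°.
Normalise into (−180°, 180°]: 140.3° stays 140.3°.
Positive ⇒ the second point lies to the east; separation 140.3°.

140.3° east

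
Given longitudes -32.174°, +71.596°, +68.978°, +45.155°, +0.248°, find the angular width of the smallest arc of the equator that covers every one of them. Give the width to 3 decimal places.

103.770°

Sort the longitudes: -32.174°, +0.248°, +45.155°, +68.978°, +71.596°.
Eastward gaps between consecutive values (wrapping around): 32.422°, 44.907°, 23.823°, 2.618°, 256.230°.
Largest gap = 256.230° ⇒ minimal covering band is its complement: 360° − 256.230° = 103.770°.
Band runs from -32.174° eastward to +71.596°.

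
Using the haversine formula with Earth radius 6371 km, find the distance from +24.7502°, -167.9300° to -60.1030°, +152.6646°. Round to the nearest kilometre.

10092 km

Δλ = 152.6646 − -167.9300 = 320.5946°; wrapped into (−180°, 180°]: -39.4054°.
Δφ = -60.1030 − 24.7502 = -84.8532°.
a = sin²(Δφ/2) + cos φ₁ · cos φ₂ · sin²(Δλ/2) = 0.506596.
c = 2·atan2(√a, √(1−a)) = 1.58399 rad → d = 6371·c ≈ 10091.60 km.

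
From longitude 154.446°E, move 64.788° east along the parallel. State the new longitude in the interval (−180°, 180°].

140.766°W

Start at +154.446°; shift +64.788° → +219.234°.
+219.234° lies outside (−180°, 180°]; subtract 360° → -140.766°.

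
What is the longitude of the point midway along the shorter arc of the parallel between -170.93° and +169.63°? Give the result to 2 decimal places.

+179.35°

Signed shortest Δλ from -170.93° to +169.63° is -19.44°.
Midpoint longitude = -170.93° + (-19.44°)/2 = -170.93° − 9.72° = -180.65°.
Normalise into (−180°, 180°]: +179.35°.
(The naïve average (-170.93 + +169.63)/2 = -0.65° is on the wrong side of the globe.)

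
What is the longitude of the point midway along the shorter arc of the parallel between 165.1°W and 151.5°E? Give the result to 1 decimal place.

Signed shortest Δλ from -165.1° to +151.5° is -43.4°.
Midpoint longitude = -165.1° + (-43.4°)/2 = -165.1° − 21.7° = -186.8°.
Normalise into (−180°, 180°]: +173.2°.
(The naïve average (-165.1 + +151.5)/2 = -6.8° is on the wrong side of the globe.)

173.2°E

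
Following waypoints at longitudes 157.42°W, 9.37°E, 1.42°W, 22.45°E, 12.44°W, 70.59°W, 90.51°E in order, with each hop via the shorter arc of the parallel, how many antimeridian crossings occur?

Leg 1: -157.42° → +9.37°, shortest Δλ = 166.79° (east) — does not cross 180°.
Leg 2: +9.37° → -1.42°, shortest Δλ = -10.79° (west) — does not cross 180°.
Leg 3: -1.42° → +22.45°, shortest Δλ = 23.87° (east) — does not cross 180°.
Leg 4: +22.45° → -12.44°, shortest Δλ = -34.89° (west) — does not cross 180°.
Leg 5: -12.44° → -70.59°, shortest Δλ = -58.15° (west) — does not cross 180°.
Leg 6: -70.59° → +90.51°, shortest Δλ = 161.1° (east) — does not cross 180°.
Total crossings: 0.

0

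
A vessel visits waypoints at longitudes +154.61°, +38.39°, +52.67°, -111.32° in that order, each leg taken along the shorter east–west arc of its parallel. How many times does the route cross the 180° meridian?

Leg 1: +154.61° → +38.39°, shortest Δλ = -116.22° (west) — does not cross 180°.
Leg 2: +38.39° → +52.67°, shortest Δλ = 14.28° (east) — does not cross 180°.
Leg 3: +52.67° → -111.32°, shortest Δλ = -163.99° (west) — does not cross 180°.
Total crossings: 0.

0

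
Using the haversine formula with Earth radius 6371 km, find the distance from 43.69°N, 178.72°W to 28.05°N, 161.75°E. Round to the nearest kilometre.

2462 km

Δλ = 161.75 − -178.72 = 340.47°; wrapped into (−180°, 180°]: -19.53°.
Δφ = 28.05 − 43.69 = -15.64°.
a = sin²(Δφ/2) + cos φ₁ · cos φ₂ · sin²(Δλ/2) = 0.036870.
c = 2·atan2(√a, √(1−a)) = 0.38643 rad → d = 6371·c ≈ 2461.96 km.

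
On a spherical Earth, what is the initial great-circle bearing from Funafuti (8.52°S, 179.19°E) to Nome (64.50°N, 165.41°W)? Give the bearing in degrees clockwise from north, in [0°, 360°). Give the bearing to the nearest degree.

Δλ = -165.41 − 179.19 = -344.60°; wrapped into (−180°, 180°]: 15.40°.
θ = atan2( sin Δλ · cos φ₂ , cos φ₁ · sin φ₂ − sin φ₁ · cos φ₂ · cos Δλ )
  = atan2(0.11432, 0.95412) = 6.833° → normalised to [0°, 360°): 6.833°.

7°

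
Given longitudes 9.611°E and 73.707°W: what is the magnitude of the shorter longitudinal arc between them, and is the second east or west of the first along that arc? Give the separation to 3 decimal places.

83.318° west

Raw difference: -73.707 − 9.611 = -83.318°.
Normalise into (−180°, 180°]: -83.318° stays -83.318°.
Negative ⇒ the second point lies to the west; separation 83.318°.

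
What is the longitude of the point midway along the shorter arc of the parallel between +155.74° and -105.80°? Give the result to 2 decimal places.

-155.03°

Signed shortest Δλ from +155.74° to -105.80° is +98.46°.
Midpoint longitude = +155.74° + (+98.46°)/2 = +155.74° + 49.23° = +204.97°.
Normalise into (−180°, 180°]: -155.03°.
(The naïve average (+155.74 + -105.80)/2 = 24.97° is on the wrong side of the globe.)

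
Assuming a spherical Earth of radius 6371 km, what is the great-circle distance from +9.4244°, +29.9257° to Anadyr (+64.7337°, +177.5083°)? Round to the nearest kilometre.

11338 km

Δλ = 177.5083 − 29.9257 = 147.5826°.
Δφ = 64.7337 − 9.4244 = 55.3093°.
a = sin²(Δφ/2) + cos φ₁ · cos φ₂ · sin²(Δλ/2) = 0.603684.
c = 2·atan2(√a, √(1−a)) = 1.77968 rad → d = 6371·c ≈ 11338.34 km.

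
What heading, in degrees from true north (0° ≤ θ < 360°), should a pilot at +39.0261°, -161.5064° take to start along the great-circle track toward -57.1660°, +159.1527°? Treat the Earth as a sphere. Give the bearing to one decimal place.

200.6°

Δλ = 159.1527 − -161.5064 = 320.6591°; wrapped into (−180°, 180°]: -39.3409°.
θ = atan2( sin Δλ · cos φ₂ , cos φ₁ · sin φ₂ − sin φ₁ · cos φ₂ · cos Δλ )
  = atan2(-0.34372, -0.91680) = -159.448° → normalised to [0°, 360°): 200.552°.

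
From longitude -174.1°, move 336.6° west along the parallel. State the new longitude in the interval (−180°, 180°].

-150.7°

Start at -174.1°; shift −336.6° → -510.7°.
-510.7° lies outside (−180°, 180°]; add 360° → -150.7°.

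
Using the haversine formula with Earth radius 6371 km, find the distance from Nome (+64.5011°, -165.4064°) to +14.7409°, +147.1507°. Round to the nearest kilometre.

6589 km

Δλ = 147.1507 − -165.4064 = 312.5571°; wrapped into (−180°, 180°]: -47.4429°.
Δφ = 14.7409 − 64.5011 = -49.7602°.
a = sin²(Δφ/2) + cos φ₁ · cos φ₂ · sin²(Δλ/2) = 0.244383.
c = 2·atan2(√a, √(1−a)) = 1.03418 rad → d = 6371·c ≈ 6588.74 km.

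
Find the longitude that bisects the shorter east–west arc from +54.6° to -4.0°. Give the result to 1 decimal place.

+25.3°

Signed shortest Δλ from +54.6° to -4.0° is -58.6°.
Midpoint longitude = +54.6° + (-58.6°)/2 = +54.6° − 29.3° = +25.3°.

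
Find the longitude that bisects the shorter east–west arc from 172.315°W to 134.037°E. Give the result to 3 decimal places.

Signed shortest Δλ from -172.315° to +134.037° is -53.648°.
Midpoint longitude = -172.315° + (-53.648°)/2 = -172.315° − 26.824° = -199.139°.
Normalise into (−180°, 180°]: +160.861°.
(The naïve average (-172.315 + +134.037)/2 = -19.139° is on the wrong side of the globe.)

160.861°E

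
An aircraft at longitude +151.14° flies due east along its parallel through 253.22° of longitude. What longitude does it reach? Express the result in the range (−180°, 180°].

Start at +151.14°; shift +253.22° → +404.36°.
+404.36° lies outside (−180°, 180°]; subtract 360° → +44.36°.

+44.36°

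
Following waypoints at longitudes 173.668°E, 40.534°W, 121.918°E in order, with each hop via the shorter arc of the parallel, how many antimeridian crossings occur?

Leg 1: +173.668° → -40.534°, shortest Δλ = 145.798° (east) — crosses 180°.
Leg 2: -40.534° → +121.918°, shortest Δλ = 162.452° (east) — does not cross 180°.
Total crossings: 1.

1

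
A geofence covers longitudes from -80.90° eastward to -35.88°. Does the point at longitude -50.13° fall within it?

Band width going east from -80.90° to -35.88°: ((-35.88 − -80.90) mod 360) = 45.02°.
Offset of -50.13° east of the west edge: ((-50.13 − -80.90) mod 360) = 30.77°.
30.77° ≤ 45.02° ⇒ inside.

Yes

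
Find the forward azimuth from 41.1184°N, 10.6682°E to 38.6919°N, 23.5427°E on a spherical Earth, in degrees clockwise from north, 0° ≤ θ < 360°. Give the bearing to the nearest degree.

Δλ = 23.5427 − 10.6682 = 12.8745°.
θ = atan2( sin Δλ · cos φ₂ , cos φ₁ · sin φ₂ − sin φ₁ · cos φ₂ · cos Δλ )
  = atan2(0.17391, -0.02943) = 99.606° → normalised to [0°, 360°): 99.606°.

100°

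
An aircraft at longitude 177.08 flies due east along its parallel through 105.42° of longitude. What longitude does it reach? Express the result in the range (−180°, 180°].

Start at +177.08°; shift +105.42° → +282.50°.
+282.50° lies outside (−180°, 180°]; subtract 360° → -77.50°.

-77.50°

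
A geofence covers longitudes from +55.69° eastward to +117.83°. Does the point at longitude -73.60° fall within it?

Band width going east from +55.69° to +117.83°: ((117.83 − 55.69) mod 360) = 62.14°.
Offset of -73.60° east of the west edge: ((-73.60 − 55.69) mod 360) = 230.71°.
230.71° > 62.14° ⇒ outside.

No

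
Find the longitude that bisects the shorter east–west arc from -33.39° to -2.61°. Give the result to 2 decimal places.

-18.00°

Signed shortest Δλ from -33.39° to -2.61° is +30.78°.
Midpoint longitude = -33.39° + (+30.78°)/2 = -33.39° + 15.39° = -18.00°.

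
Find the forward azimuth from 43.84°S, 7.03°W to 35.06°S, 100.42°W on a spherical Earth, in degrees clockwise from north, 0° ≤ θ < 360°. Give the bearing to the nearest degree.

Δλ = -100.42 − -7.03 = -93.39°.
θ = atan2( sin Δλ · cos φ₂ , cos φ₁ · sin φ₂ − sin φ₁ · cos φ₂ · cos Δλ )
  = atan2(-0.81712, -0.44785) = -118.727° → normalised to [0°, 360°): 241.273°.

241°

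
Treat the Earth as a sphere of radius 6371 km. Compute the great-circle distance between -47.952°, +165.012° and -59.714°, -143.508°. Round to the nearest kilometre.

Δλ = -143.508 − 165.012 = -308.520°; wrapped into (−180°, 180°]: 51.480°.
Δφ = -59.714 − -47.952 = -11.762°.
a = sin²(Δφ/2) + cos φ₁ · cos φ₂ · sin²(Δλ/2) = 0.074204.
c = 2·atan2(√a, √(1−a)) = 0.55178 rad → d = 6371·c ≈ 3515.39 km.

3515 km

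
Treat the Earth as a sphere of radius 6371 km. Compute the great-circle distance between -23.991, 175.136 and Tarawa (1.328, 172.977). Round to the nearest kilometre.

2825 km

Δλ = 172.977 − 175.136 = -2.159°.
Δφ = 1.328 − -23.991 = 25.319°.
a = sin²(Δφ/2) + cos φ₁ · cos φ₂ · sin²(Δλ/2) = 0.048354.
c = 2·atan2(√a, √(1−a)) = 0.44341 rad → d = 6371·c ≈ 2824.99 km.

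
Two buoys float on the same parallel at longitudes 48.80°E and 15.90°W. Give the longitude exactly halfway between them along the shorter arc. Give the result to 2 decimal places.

Signed shortest Δλ from +48.80° to -15.90° is -64.70°.
Midpoint longitude = +48.80° + (-64.70°)/2 = +48.80° − 32.35° = +16.45°.

16.45°E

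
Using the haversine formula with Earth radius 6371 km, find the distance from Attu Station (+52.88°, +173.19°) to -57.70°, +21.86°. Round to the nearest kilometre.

18138 km

Δλ = 21.86 − 173.19 = -151.33°.
Δφ = -57.70 − 52.88 = -110.58°.
a = sin²(Δφ/2) + cos φ₁ · cos φ₂ · sin²(Δλ/2) = 0.978464.
c = 2·atan2(√a, √(1−a)) = 2.84702 rad → d = 6371·c ≈ 18138.39 km.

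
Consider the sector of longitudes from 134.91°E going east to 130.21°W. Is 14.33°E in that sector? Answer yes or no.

Band width going east from +134.91° to -130.21°: ((-130.21 − 134.91) mod 360) = 94.88°.
Offset of +14.33° east of the west edge: ((14.33 − 134.91) mod 360) = 239.42°.
239.42° > 94.88° ⇒ outside.

No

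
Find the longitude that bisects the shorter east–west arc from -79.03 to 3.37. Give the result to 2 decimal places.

Signed shortest Δλ from -79.03° to +3.37° is +82.40°.
Midpoint longitude = -79.03° + (+82.40°)/2 = -79.03° + 41.20° = -37.83°.

-37.83°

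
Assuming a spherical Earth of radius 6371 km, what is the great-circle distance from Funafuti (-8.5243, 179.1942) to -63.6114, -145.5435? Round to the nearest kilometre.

6733 km

Δλ = -145.5435 − 179.1942 = -324.7377°; wrapped into (−180°, 180°]: 35.2623°.
Δφ = -63.6114 − -8.5243 = -55.0871°.
a = sin²(Δφ/2) + cos φ₁ · cos φ₂ · sin²(Δλ/2) = 0.254159.
c = 2·atan2(√a, √(1−a)) = 1.05678 rad → d = 6371·c ≈ 6732.72 km.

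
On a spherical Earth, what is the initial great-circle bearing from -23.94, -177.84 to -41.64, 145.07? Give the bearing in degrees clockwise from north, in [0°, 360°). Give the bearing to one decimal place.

Δλ = 145.07 − -177.84 = 322.91°; wrapped into (−180°, 180°]: -37.09°.
θ = atan2( sin Δλ · cos φ₂ , cos φ₁ · sin φ₂ − sin φ₁ · cos φ₂ · cos Δλ )
  = atan2(-0.45069, -0.36538) = -129.032° → normalised to [0°, 360°): 230.968°.

231.0°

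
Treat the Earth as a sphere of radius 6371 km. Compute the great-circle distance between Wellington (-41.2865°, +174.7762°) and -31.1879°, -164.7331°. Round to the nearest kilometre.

2145 km

Δλ = -164.7331 − 174.7762 = -339.5093°; wrapped into (−180°, 180°]: 20.4907°.
Δφ = -31.1879 − -41.2865 = 10.0986°.
a = sin²(Δφ/2) + cos φ₁ · cos φ₂ · sin²(Δλ/2) = 0.028082.
c = 2·atan2(√a, √(1−a)) = 0.33674 rad → d = 6371·c ≈ 2145.39 km.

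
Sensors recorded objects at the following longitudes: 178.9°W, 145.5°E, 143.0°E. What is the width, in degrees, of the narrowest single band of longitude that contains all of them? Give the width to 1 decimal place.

38.1°

Sort the longitudes: -178.9°, +143.0°, +145.5°.
Eastward gaps between consecutive values (wrapping around): 321.9°, 2.5°, 35.6°.
Largest gap = 321.9° ⇒ minimal covering band is its complement: 360° − 321.9° = 38.1°.
Band runs from +143.0° eastward to -178.9°, crossing the antimeridian.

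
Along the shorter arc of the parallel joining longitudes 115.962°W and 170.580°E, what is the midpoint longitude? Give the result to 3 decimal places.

Signed shortest Δλ from -115.962° to +170.580° is -73.458°.
Midpoint longitude = -115.962° + (-73.458°)/2 = -115.962° − 36.729° = -152.691°.
(The naïve average (-115.962 + +170.580)/2 = 27.309° is on the wrong side of the globe.)

152.691°W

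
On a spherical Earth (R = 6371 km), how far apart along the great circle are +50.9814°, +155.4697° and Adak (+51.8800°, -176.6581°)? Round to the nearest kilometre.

Δλ = -176.6581 − 155.4697 = -332.1278°; wrapped into (−180°, 180°]: 27.8722°.
Δφ = 51.8800 − 50.9814 = 0.8986°.
a = sin²(Δφ/2) + cos φ₁ · cos φ₂ · sin²(Δλ/2) = 0.022604.
c = 2·atan2(√a, √(1−a)) = 0.30184 rad → d = 6371·c ≈ 1923.01 km.

1923 km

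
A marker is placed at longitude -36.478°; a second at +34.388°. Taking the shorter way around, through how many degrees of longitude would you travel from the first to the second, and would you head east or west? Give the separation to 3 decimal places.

Raw difference: 34.388 − -36.478 = 70.866°.
Normalise into (−180°, 180°]: 70.866° stays 70.866°.
Positive ⇒ the second point lies to the east; separation 70.866°.

70.866° east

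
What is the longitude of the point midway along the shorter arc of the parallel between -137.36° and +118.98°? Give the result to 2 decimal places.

+170.81°

Signed shortest Δλ from -137.36° to +118.98° is -103.66°.
Midpoint longitude = -137.36° + (-103.66°)/2 = -137.36° − 51.83° = -189.19°.
Normalise into (−180°, 180°]: +170.81°.
(The naïve average (-137.36 + +118.98)/2 = -9.19° is on the wrong side of the globe.)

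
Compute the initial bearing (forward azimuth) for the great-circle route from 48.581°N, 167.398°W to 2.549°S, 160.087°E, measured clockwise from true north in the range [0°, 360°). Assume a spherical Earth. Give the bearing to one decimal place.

219.1°

Δλ = 160.087 − -167.398 = 327.485°; wrapped into (−180°, 180°]: -32.515°.
θ = atan2( sin Δλ · cos φ₂ , cos φ₁ · sin φ₂ − sin φ₁ · cos φ₂ · cos Δλ )
  = atan2(-0.53699, -0.66114) = -140.916° → normalised to [0°, 360°): 219.084°.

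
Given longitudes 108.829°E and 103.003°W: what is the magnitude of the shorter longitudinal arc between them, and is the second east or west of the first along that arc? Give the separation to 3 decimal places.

148.168° east

Raw difference: -103.003 − 108.829 = -211.832°.
Normalise into (−180°, 180°]: -211.832° + 360° = 148.168°.
Positive ⇒ the second point lies to the east; separation 148.168°.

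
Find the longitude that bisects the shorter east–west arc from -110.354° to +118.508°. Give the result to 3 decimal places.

-175.923°

Signed shortest Δλ from -110.354° to +118.508° is -131.138°.
Midpoint longitude = -110.354° + (-131.138°)/2 = -110.354° − 65.569° = -175.923°.
(The naïve average (-110.354 + +118.508)/2 = 4.077° is on the wrong side of the globe.)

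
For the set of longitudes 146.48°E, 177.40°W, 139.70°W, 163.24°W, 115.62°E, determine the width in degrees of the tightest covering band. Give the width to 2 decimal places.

Sort the longitudes: -177.40°, -163.24°, -139.70°, +115.62°, +146.48°.
Eastward gaps between consecutive values (wrapping around): 14.16°, 23.54°, 255.32°, 30.86°, 36.12°.
Largest gap = 255.32° ⇒ minimal covering band is its complement: 360° − 255.32° = 104.68°.
Band runs from +115.62° eastward to -139.70°, crossing the antimeridian.

104.68°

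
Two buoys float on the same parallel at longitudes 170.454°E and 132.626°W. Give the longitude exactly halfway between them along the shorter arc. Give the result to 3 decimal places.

161.086°W

Signed shortest Δλ from +170.454° to -132.626° is +56.920°.
Midpoint longitude = +170.454° + (+56.920°)/2 = +170.454° + 28.460° = +198.914°.
Normalise into (−180°, 180°]: -161.086°.
(The naïve average (+170.454 + -132.626)/2 = 18.914° is on the wrong side of the globe.)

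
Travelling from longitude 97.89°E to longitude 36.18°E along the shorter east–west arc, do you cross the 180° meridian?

No

Signed shortest Δλ = ((36.18 − 97.89 + 180) mod 360) − 180 = -61.71°.
Going west by 61.71° from +97.89° reaches +36.18° without touching 180°.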